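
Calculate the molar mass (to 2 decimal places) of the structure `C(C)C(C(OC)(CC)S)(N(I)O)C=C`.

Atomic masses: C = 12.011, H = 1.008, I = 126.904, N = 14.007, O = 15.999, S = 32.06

331.21

Molecular formula: C9H18INO2S.
M = 9×12.011 + 18×1.008 + 1×126.904 + 1×14.007 + 2×15.999 + 1×32.06 = 331.21 g/mol.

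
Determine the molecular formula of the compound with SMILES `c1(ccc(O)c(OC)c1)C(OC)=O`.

C9H10O4

Heavy atoms from the SMILES: 9 C, 4 O.
Implicit hydrogens by atom environment:
  3 × C (aromatic): 1 H each → 3
  3 × C (aromatic): no H
  3 × O: no H
  2 × C: 3 H each → 6
  1 × C: no H
  1 × O: 1 H
  Total hydrogens = 10.
Molecular formula: C9H10O4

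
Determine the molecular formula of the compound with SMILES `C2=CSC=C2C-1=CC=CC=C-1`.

Heavy atoms from the SMILES: 10 C, 1 S.
Implicit hydrogens by atom environment:
  8 × C (aromatic): 1 H each → 8
  2 × C (aromatic): no H
  1 × S (aromatic): no H
  Total hydrogens = 8.
Molecular formula: C10H8S

C10H8S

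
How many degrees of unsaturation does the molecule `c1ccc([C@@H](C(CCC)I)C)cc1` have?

4

Molecular formula from the SMILES: C12H17I.
DoU = (2C + 2 + N − H − X)/2 = (2·12 + 2 + 0 − 17 − 1)/2 = 8/2 = 4.
(Structurally: 1 ring(s) + 3 π bond(s) = 4.)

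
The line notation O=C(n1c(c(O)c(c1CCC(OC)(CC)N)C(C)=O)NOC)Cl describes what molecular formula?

Heavy atoms from the SMILES: 14 C, 1 Cl, 3 N, 5 O.
Implicit hydrogens by atom environment:
  4 × C: 3 H each → 12
  4 × C (aromatic): no H
  4 × O: no H
  3 × C: 2 H each → 6
  3 × C: no H
  1 × Cl: no H
  1 × N: 2 H
  1 × N: 1 H
  1 × N (aromatic): no H
  1 × O: 1 H
  Total hydrogens = 22.
Molecular formula: C14H22ClN3O5

C14H22ClN3O5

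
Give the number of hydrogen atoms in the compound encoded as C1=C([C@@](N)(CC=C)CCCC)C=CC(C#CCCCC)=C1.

Hydrogens are implicit in SMILES; fill each atom to its normal valence:
  8 × C: 2 H each → 16
  4 × C (aromatic): 1 H each → 4
  3 × C: no H
  2 × C: 3 H each → 6
  2 × C (aromatic): no H
  1 × C: 1 H
  1 × N: 2 H
  Total hydrogens = 29.

29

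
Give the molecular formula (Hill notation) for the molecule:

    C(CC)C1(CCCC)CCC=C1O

C12H22O

Heavy atoms from the SMILES: 12 C, 1 O.
Implicit hydrogens by atom environment:
  7 × C: 2 H each → 14
  2 × C: 3 H each → 6
  2 × C: no H
  1 × C: 1 H
  1 × O: 1 H
  Total hydrogens = 22.
Molecular formula: C12H22O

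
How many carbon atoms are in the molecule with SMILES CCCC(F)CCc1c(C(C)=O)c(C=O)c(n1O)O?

The symbol for carbon appears 13 times in the SMILES. Lowercase c denotes aromatic carbon and counts toward C.

13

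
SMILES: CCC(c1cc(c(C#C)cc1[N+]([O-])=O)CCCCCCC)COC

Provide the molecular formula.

C20H29NO3

Heavy atoms from the SMILES: 20 C, 1 N, 3 O.
Implicit hydrogens by atom environment:
  8 × C: 2 H each → 16
  4 × C (aromatic): no H
  3 × C: 3 H each → 9
  2 × C (aromatic): 1 H each → 2
  2 × C: 1 H each → 2
  2 × O: no H
  1 × C: no H
  1 × N (charge +1): no H
  1 × O (charge -1): no H
  Total hydrogens = 29.
Molecular formula: C20H29NO3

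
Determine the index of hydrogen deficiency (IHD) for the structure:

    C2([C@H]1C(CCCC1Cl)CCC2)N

Molecular formula from the SMILES: C10H18ClN.
DoU = (2C + 2 + N − H − X)/2 = (2·10 + 2 + 1 − 18 − 1)/2 = 4/2 = 2.
(Structurally: 2 ring(s) + 0 π bond(s) = 2.)

2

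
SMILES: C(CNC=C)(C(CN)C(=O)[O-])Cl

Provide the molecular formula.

Heavy atoms from the SMILES: 7 C, 1 Cl, 2 N, 2 O.
Implicit hydrogens by atom environment:
  3 × C: 2 H each → 6
  3 × C: 1 H each → 3
  1 × C: no H
  1 × Cl: no H
  1 × N: 2 H
  1 × N: 1 H
  1 × O: no H
  1 × O (charge -1): no H
  Total hydrogens = 12.
Net charge -1.
Molecular formula: C7H12ClN2O2-

C7H12ClN2O2-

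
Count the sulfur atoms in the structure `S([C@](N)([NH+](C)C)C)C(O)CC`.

The symbol for sulfur appears 1 time in the SMILES.

1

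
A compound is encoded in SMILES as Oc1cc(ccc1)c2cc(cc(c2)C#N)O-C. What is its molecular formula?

C14H11NO2

Heavy atoms from the SMILES: 14 C, 1 N, 2 O.
Implicit hydrogens by atom environment:
  7 × C (aromatic): 1 H each → 7
  5 × C (aromatic): no H
  1 × C: 3 H
  1 × C: no H
  1 × N: no H
  1 × O: 1 H
  1 × O: no H
  Total hydrogens = 11.
Molecular formula: C14H11NO2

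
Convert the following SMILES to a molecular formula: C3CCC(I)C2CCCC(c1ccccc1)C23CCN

Heavy atoms from the SMILES: 18 C, 1 I, 1 N.
Implicit hydrogens by atom environment:
  8 × C: 2 H each → 16
  5 × C (aromatic): 1 H each → 5
  3 × C: 1 H each → 3
  1 × C: no H
  1 × C (aromatic): no H
  1 × I: no H
  1 × N: 2 H
  Total hydrogens = 26.
Molecular formula: C18H26IN

C18H26IN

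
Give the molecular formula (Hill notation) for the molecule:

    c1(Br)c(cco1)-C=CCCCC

C10H13BrO

Heavy atoms from the SMILES: 1 Br, 10 C, 1 O.
Implicit hydrogens by atom environment:
  3 × C: 2 H each → 6
  2 × C (aromatic): 1 H each → 2
  2 × C: 1 H each → 2
  2 × C (aromatic): no H
  1 × Br: no H
  1 × C: 3 H
  1 × O (aromatic): no H
  Total hydrogens = 13.
Molecular formula: C10H13BrO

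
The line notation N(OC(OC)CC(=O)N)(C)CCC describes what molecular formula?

C8H18N2O3

Heavy atoms from the SMILES: 8 C, 2 N, 3 O.
Implicit hydrogens by atom environment:
  3 × C: 3 H each → 9
  3 × C: 2 H each → 6
  3 × O: no H
  1 × C: 1 H
  1 × C: no H
  1 × N: 2 H
  1 × N: no H
  Total hydrogens = 18.
Molecular formula: C8H18N2O3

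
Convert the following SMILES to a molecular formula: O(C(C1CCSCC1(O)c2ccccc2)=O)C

Heavy atoms from the SMILES: 13 C, 3 O, 1 S.
Implicit hydrogens by atom environment:
  5 × C (aromatic): 1 H each → 5
  3 × C: 2 H each → 6
  2 × C: no H
  2 × O: no H
  1 × C: 3 H
  1 × C: 1 H
  1 × C (aromatic): no H
  1 × O: 1 H
  1 × S: no H
  Total hydrogens = 16.
Molecular formula: C13H16O3S

C13H16O3S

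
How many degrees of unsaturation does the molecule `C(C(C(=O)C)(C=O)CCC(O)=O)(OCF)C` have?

3

Molecular formula from the SMILES: C10H15FO5.
DoU = (2C + 2 + N − H − X)/2 = (2·10 + 2 + 0 − 15 − 1)/2 = 6/2 = 3.
(Structurally: 0 ring(s) + 3 π bond(s) = 3.)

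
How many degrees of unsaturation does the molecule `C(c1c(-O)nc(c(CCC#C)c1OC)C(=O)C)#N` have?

9

Molecular formula from the SMILES: C13H12N2O3.
DoU = (2C + 2 + N − H − X)/2 = (2·13 + 2 + 2 − 12 − 0)/2 = 18/2 = 9.
(Structurally: 1 ring(s) + 8 π bond(s) = 9.)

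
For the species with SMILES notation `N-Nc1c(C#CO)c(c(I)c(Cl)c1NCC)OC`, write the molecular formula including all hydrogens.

Heavy atoms from the SMILES: 11 C, 1 Cl, 1 I, 3 N, 2 O.
Implicit hydrogens by atom environment:
  6 × C (aromatic): no H
  2 × C: 3 H each → 6
  2 × C: no H
  2 × N: 1 H each → 2
  1 × C: 2 H
  1 × Cl: no H
  1 × I: no H
  1 × N: 2 H
  1 × O: 1 H
  1 × O: no H
  Total hydrogens = 13.
Molecular formula: C11H13ClIN3O2

C11H13ClIN3O2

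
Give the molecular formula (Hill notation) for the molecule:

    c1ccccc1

Heavy atoms from the SMILES: 6 C.
Implicit hydrogens by atom environment:
  6 × C (aromatic): 1 H each → 6
  Total hydrogens = 6.
Molecular formula: C6H6

C6H6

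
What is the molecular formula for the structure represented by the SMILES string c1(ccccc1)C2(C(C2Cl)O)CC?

Heavy atoms from the SMILES: 11 C, 1 Cl, 1 O.
Implicit hydrogens by atom environment:
  5 × C (aromatic): 1 H each → 5
  2 × C: 1 H each → 2
  1 × C: 3 H
  1 × C: 2 H
  1 × C: no H
  1 × C (aromatic): no H
  1 × Cl: no H
  1 × O: 1 H
  Total hydrogens = 13.
Molecular formula: C11H13ClO

C11H13ClO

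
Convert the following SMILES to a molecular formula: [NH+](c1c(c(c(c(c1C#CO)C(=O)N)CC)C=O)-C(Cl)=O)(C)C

Heavy atoms from the SMILES: 15 C, 1 Cl, 2 N, 4 O.
Implicit hydrogens by atom environment:
  6 × C (aromatic): no H
  4 × C: no H
  3 × C: 3 H each → 9
  3 × O: no H
  1 × C: 2 H
  1 × C: 1 H
  1 × Cl: no H
  1 × N: 2 H
  1 × N (charge +1): 1 H
  1 × O: 1 H
  Total hydrogens = 16.
Net charge +1.
Molecular formula: C15H16ClN2O4+

C15H16ClN2O4+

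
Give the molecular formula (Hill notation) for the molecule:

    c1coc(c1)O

Heavy atoms from the SMILES: 4 C, 2 O.
Implicit hydrogens by atom environment:
  3 × C (aromatic): 1 H each → 3
  1 × C (aromatic): no H
  1 × O: 1 H
  1 × O (aromatic): no H
  Total hydrogens = 4.
Molecular formula: C4H4O2

C4H4O2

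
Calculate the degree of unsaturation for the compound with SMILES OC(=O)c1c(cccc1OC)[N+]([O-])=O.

6

Molecular formula from the SMILES: C8H7NO5.
DoU = (2C + 2 + N − H − X)/2 = (2·8 + 2 + 1 − 7 − 0)/2 = 12/2 = 6.
(Structurally: 1 ring(s) + 5 π bond(s) = 6.)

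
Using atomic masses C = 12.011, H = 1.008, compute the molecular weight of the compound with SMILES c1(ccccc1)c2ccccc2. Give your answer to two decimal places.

154.21

Molecular formula: C12H10.
M = 12×12.011 + 10×1.008 = 154.21 g/mol.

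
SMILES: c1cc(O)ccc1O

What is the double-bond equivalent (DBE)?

4

Molecular formula from the SMILES: C6H6O2.
DoU = (2C + 2 + N − H − X)/2 = (2·6 + 2 + 0 − 6 − 0)/2 = 8/2 = 4.
(Structurally: 1 ring(s) + 3 π bond(s) = 4.)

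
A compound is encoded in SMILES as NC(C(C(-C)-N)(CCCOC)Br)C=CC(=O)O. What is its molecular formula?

C11H21BrN2O3

Heavy atoms from the SMILES: 1 Br, 11 C, 2 N, 3 O.
Implicit hydrogens by atom environment:
  4 × C: 1 H each → 4
  3 × C: 2 H each → 6
  2 × C: 3 H each → 6
  2 × C: no H
  2 × N: 2 H each → 4
  2 × O: no H
  1 × Br: no H
  1 × O: 1 H
  Total hydrogens = 21.
Molecular formula: C11H21BrN2O3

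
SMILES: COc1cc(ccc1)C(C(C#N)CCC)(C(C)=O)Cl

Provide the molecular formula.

Heavy atoms from the SMILES: 15 C, 1 Cl, 1 N, 2 O.
Implicit hydrogens by atom environment:
  4 × C (aromatic): 1 H each → 4
  3 × C: 3 H each → 9
  3 × C: no H
  2 × C: 2 H each → 4
  2 × C (aromatic): no H
  2 × O: no H
  1 × C: 1 H
  1 × Cl: no H
  1 × N: no H
  Total hydrogens = 18.
Molecular formula: C15H18ClNO2

C15H18ClNO2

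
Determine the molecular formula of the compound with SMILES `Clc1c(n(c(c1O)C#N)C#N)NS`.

C6H3ClN4OS

Heavy atoms from the SMILES: 6 C, 1 Cl, 4 N, 1 O, 1 S.
Implicit hydrogens by atom environment:
  4 × C (aromatic): no H
  2 × C: no H
  2 × N: no H
  1 × Cl: no H
  1 × N: 1 H
  1 × N (aromatic): no H
  1 × O: 1 H
  1 × S: 1 H
  Total hydrogens = 3.
Molecular formula: C6H3ClN4OS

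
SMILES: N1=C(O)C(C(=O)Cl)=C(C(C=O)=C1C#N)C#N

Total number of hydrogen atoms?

2

Hydrogens are implicit in SMILES; fill each atom to its normal valence:
  5 × C (aromatic): no H
  3 × C: no H
  2 × N: no H
  2 × O: no H
  1 × C: 1 H
  1 × Cl: no H
  1 × N (aromatic): no H
  1 × O: 1 H
  Total hydrogens = 2.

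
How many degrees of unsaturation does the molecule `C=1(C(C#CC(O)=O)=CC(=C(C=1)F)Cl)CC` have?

7

Molecular formula from the SMILES: C11H8ClFO2.
DoU = (2C + 2 + N − H − X)/2 = (2·11 + 2 + 0 − 8 − 2)/2 = 14/2 = 7.
(Structurally: 1 ring(s) + 6 π bond(s) = 7.)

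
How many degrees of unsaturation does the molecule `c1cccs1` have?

Molecular formula from the SMILES: C4H4S.
DoU = (2C + 2 + N − H − X)/2 = (2·4 + 2 + 0 − 4 − 0)/2 = 6/2 = 3.
(Structurally: 1 ring(s) + 2 π bond(s) = 3.)

3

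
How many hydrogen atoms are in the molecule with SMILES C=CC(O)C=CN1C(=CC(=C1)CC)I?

Hydrogens are implicit in SMILES; fill each atom to its normal valence:
  4 × C: 1 H each → 4
  2 × C: 2 H each → 4
  2 × C (aromatic): 1 H each → 2
  2 × C (aromatic): no H
  1 × C: 3 H
  1 × I: no H
  1 × N (aromatic): no H
  1 × O: 1 H
  Total hydrogens = 14.

14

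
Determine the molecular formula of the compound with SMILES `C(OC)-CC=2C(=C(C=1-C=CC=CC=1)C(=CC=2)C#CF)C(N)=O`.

C18H16FNO2

Heavy atoms from the SMILES: 18 C, 1 F, 1 N, 2 O.
Implicit hydrogens by atom environment:
  7 × C (aromatic): 1 H each → 7
  5 × C (aromatic): no H
  3 × C: no H
  2 × C: 2 H each → 4
  2 × O: no H
  1 × C: 3 H
  1 × F: no H
  1 × N: 2 H
  Total hydrogens = 16.
Molecular formula: C18H16FNO2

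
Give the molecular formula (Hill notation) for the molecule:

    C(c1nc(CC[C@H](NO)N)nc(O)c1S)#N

C8H11N5O2S

Heavy atoms from the SMILES: 8 C, 5 N, 2 O, 1 S.
Implicit hydrogens by atom environment:
  4 × C (aromatic): no H
  2 × C: 2 H each → 4
  2 × N (aromatic): no H
  2 × O: 1 H each → 2
  1 × C: 1 H
  1 × C: no H
  1 × N: 2 H
  1 × N: 1 H
  1 × N: no H
  1 × S: 1 H
  Total hydrogens = 11.
Molecular formula: C8H11N5O2S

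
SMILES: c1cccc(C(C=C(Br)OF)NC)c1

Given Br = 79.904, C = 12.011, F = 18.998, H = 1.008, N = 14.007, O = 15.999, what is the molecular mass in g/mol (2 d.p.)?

Molecular formula: C10H11BrFNO.
M = 1×79.904 + 10×12.011 + 1×18.998 + 11×1.008 + 1×14.007 + 1×15.999 = 260.11 g/mol.

260.11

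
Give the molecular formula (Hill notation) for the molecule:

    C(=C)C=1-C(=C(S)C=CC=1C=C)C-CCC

Heavy atoms from the SMILES: 14 C, 1 S.
Implicit hydrogens by atom environment:
  5 × C: 2 H each → 10
  4 × C (aromatic): no H
  2 × C (aromatic): 1 H each → 2
  2 × C: 1 H each → 2
  1 × C: 3 H
  1 × S: 1 H
  Total hydrogens = 18.
Molecular formula: C14H18S

C14H18S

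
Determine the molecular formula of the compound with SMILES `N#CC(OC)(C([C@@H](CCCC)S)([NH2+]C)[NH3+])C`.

Heavy atoms from the SMILES: 11 C, 3 N, 1 O, 1 S.
Implicit hydrogens by atom environment:
  4 × C: 3 H each → 12
  3 × C: 2 H each → 6
  3 × C: no H
  1 × C: 1 H
  1 × N (charge +1): 3 H
  1 × N (charge +1): 2 H
  1 × N: no H
  1 × O: no H
  1 × S: 1 H
  Total hydrogens = 25.
Net charge +2.
Molecular formula: [C11H25N3OS]2+

[C11H25N3OS]2+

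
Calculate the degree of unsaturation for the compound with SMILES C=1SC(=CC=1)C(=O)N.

4

Molecular formula from the SMILES: C5H5NOS.
DoU = (2C + 2 + N − H − X)/2 = (2·5 + 2 + 1 − 5 − 0)/2 = 8/2 = 4.
(Structurally: 1 ring(s) + 3 π bond(s) = 4.)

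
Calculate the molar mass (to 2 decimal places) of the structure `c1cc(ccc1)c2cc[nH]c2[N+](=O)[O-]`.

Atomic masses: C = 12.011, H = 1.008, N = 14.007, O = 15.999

188.19

Molecular formula: C10H8N2O2.
M = 10×12.011 + 8×1.008 + 2×14.007 + 2×15.999 = 188.19 g/mol.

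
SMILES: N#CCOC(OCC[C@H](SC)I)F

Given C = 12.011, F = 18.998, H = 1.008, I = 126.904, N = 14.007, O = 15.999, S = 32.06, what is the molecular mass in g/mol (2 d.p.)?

Molecular formula: C7H11FINO2S.
M = 7×12.011 + 1×18.998 + 11×1.008 + 1×126.904 + 1×14.007 + 2×15.999 + 1×32.06 = 319.13 g/mol.

319.13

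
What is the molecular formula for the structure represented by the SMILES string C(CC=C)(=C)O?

Heavy atoms from the SMILES: 5 C, 1 O.
Implicit hydrogens by atom environment:
  3 × C: 2 H each → 6
  1 × C: 1 H
  1 × C: no H
  1 × O: 1 H
  Total hydrogens = 8.
Molecular formula: C5H8O

C5H8O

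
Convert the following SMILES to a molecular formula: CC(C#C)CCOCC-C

C9H16O

Heavy atoms from the SMILES: 9 C, 1 O.
Implicit hydrogens by atom environment:
  4 × C: 2 H each → 8
  2 × C: 3 H each → 6
  2 × C: 1 H each → 2
  1 × C: no H
  1 × O: no H
  Total hydrogens = 16.
Molecular formula: C9H16O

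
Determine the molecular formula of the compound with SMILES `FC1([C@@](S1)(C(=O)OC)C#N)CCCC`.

Heavy atoms from the SMILES: 9 C, 1 F, 1 N, 2 O, 1 S.
Implicit hydrogens by atom environment:
  4 × C: no H
  3 × C: 2 H each → 6
  2 × C: 3 H each → 6
  2 × O: no H
  1 × F: no H
  1 × N: no H
  1 × S: no H
  Total hydrogens = 12.
Molecular formula: C9H12FNO2S

C9H12FNO2S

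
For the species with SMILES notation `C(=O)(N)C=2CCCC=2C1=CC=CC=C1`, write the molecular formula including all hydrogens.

C12H13NO

Heavy atoms from the SMILES: 12 C, 1 N, 1 O.
Implicit hydrogens by atom environment:
  5 × C (aromatic): 1 H each → 5
  3 × C: 2 H each → 6
  3 × C: no H
  1 × C (aromatic): no H
  1 × N: 2 H
  1 × O: no H
  Total hydrogens = 13.
Molecular formula: C12H13NO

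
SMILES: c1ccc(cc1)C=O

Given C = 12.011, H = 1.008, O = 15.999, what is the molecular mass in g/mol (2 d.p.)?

106.12

Molecular formula: C7H6O.
M = 7×12.011 + 6×1.008 + 1×15.999 = 106.12 g/mol.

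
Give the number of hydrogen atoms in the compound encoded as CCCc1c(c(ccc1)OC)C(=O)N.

15

Hydrogens are implicit in SMILES; fill each atom to its normal valence:
  3 × C (aromatic): 1 H each → 3
  3 × C (aromatic): no H
  2 × C: 3 H each → 6
  2 × C: 2 H each → 4
  2 × O: no H
  1 × C: no H
  1 × N: 2 H
  Total hydrogens = 15.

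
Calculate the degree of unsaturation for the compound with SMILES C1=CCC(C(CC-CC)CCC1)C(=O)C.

3

Molecular formula from the SMILES: C14H24O.
DoU = (2C + 2 + N − H − X)/2 = (2·14 + 2 + 0 − 24 − 0)/2 = 6/2 = 3.
(Structurally: 1 ring(s) + 2 π bond(s) = 3.)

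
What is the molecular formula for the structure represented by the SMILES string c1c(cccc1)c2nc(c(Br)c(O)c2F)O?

C11H7BrFNO2

Heavy atoms from the SMILES: 1 Br, 11 C, 1 F, 1 N, 2 O.
Implicit hydrogens by atom environment:
  6 × C (aromatic): no H
  5 × C (aromatic): 1 H each → 5
  2 × O: 1 H each → 2
  1 × Br: no H
  1 × F: no H
  1 × N (aromatic): no H
  Total hydrogens = 7.
Molecular formula: C11H7BrFNO2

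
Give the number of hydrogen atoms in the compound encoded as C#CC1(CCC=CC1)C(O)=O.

Hydrogens are implicit in SMILES; fill each atom to its normal valence:
  3 × C: 2 H each → 6
  3 × C: 1 H each → 3
  3 × C: no H
  1 × O: 1 H
  1 × O: no H
  Total hydrogens = 10.

10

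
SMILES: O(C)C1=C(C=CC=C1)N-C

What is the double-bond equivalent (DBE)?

Molecular formula from the SMILES: C8H11NO.
DoU = (2C + 2 + N − H − X)/2 = (2·8 + 2 + 1 − 11 − 0)/2 = 8/2 = 4.
(Structurally: 1 ring(s) + 3 π bond(s) = 4.)

4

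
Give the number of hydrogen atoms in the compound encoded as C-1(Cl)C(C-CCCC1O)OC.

Hydrogens are implicit in SMILES; fill each atom to its normal valence:
  4 × C: 2 H each → 8
  3 × C: 1 H each → 3
  1 × C: 3 H
  1 × Cl: no H
  1 × O: 1 H
  1 × O: no H
  Total hydrogens = 15.

15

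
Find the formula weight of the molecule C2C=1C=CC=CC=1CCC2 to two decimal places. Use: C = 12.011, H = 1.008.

132.21

Molecular formula: C10H12.
M = 10×12.011 + 12×1.008 = 132.21 g/mol.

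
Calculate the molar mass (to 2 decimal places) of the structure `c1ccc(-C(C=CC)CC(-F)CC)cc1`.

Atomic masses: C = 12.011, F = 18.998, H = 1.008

Molecular formula: C14H19F.
M = 14×12.011 + 1×18.998 + 19×1.008 = 206.30 g/mol.

206.30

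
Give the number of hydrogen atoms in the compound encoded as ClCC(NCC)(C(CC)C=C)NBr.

Hydrogens are implicit in SMILES; fill each atom to its normal valence:
  4 × C: 2 H each → 8
  2 × C: 3 H each → 6
  2 × C: 1 H each → 2
  2 × N: 1 H each → 2
  1 × Br: no H
  1 × C: no H
  1 × Cl: no H
  Total hydrogens = 18.

18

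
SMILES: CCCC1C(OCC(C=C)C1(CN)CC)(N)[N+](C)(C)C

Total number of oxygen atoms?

1

The symbol for oxygen appears 1 time in the SMILES.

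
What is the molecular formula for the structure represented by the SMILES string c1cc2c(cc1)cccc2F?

C10H7F

Heavy atoms from the SMILES: 10 C, 1 F.
Implicit hydrogens by atom environment:
  7 × C (aromatic): 1 H each → 7
  3 × C (aromatic): no H
  1 × F: no H
  Total hydrogens = 7.
Molecular formula: C10H7F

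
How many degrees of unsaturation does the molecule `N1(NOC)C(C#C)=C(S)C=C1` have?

5

Molecular formula from the SMILES: C7H8N2OS.
DoU = (2C + 2 + N − H − X)/2 = (2·7 + 2 + 2 − 8 − 0)/2 = 10/2 = 5.
(Structurally: 1 ring(s) + 4 π bond(s) = 5.)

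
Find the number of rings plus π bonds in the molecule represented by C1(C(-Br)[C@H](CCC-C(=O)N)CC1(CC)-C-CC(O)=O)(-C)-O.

Molecular formula from the SMILES: C15H26BrNO4.
DoU = (2C + 2 + N − H − X)/2 = (2·15 + 2 + 1 − 26 − 1)/2 = 6/2 = 3.
(Structurally: 1 ring(s) + 2 π bond(s) = 3.)

3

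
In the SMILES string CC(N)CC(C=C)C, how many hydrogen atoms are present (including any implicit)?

15

Hydrogens are implicit in SMILES; fill each atom to its normal valence:
  3 × C: 1 H each → 3
  2 × C: 3 H each → 6
  2 × C: 2 H each → 4
  1 × N: 2 H
  Total hydrogens = 15.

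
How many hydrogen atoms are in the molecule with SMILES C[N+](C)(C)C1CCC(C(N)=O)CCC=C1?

23

Hydrogens are implicit in SMILES; fill each atom to its normal valence:
  4 × C: 2 H each → 8
  4 × C: 1 H each → 4
  3 × C: 3 H each → 9
  1 × C: no H
  1 × N: 2 H
  1 × N (charge +1): no H
  1 × O: no H
  Total hydrogens = 23.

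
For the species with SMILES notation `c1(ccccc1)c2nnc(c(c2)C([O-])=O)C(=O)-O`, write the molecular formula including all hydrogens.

Heavy atoms from the SMILES: 12 C, 2 N, 4 O.
Implicit hydrogens by atom environment:
  6 × C (aromatic): 1 H each → 6
  4 × C (aromatic): no H
  2 × C: no H
  2 × N (aromatic): no H
  2 × O: no H
  1 × O: 1 H
  1 × O (charge -1): no H
  Total hydrogens = 7.
Net charge -1.
Molecular formula: C12H7N2O4-

C12H7N2O4-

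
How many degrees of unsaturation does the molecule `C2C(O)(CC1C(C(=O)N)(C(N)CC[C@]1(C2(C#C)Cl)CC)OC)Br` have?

Molecular formula from the SMILES: C16H24BrClN2O3.
DoU = (2C + 2 + N − H − X)/2 = (2·16 + 2 + 2 − 24 − 2)/2 = 10/2 = 5.
(Structurally: 2 ring(s) + 3 π bond(s) = 5.)

5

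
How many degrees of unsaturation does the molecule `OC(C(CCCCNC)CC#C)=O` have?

3

Molecular formula from the SMILES: C10H17NO2.
DoU = (2C + 2 + N − H − X)/2 = (2·10 + 2 + 1 − 17 − 0)/2 = 6/2 = 3.
(Structurally: 0 ring(s) + 3 π bond(s) = 3.)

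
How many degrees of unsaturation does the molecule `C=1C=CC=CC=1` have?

4

Molecular formula from the SMILES: C6H6.
DoU = (2C + 2 + N − H − X)/2 = (2·6 + 2 + 0 − 6 − 0)/2 = 8/2 = 4.
(Structurally: 1 ring(s) + 3 π bond(s) = 4.)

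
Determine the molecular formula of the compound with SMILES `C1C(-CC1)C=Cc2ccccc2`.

C12H14

Heavy atoms from the SMILES: 12 C.
Implicit hydrogens by atom environment:
  5 × C (aromatic): 1 H each → 5
  3 × C: 2 H each → 6
  3 × C: 1 H each → 3
  1 × C (aromatic): no H
  Total hydrogens = 14.
Molecular formula: C12H14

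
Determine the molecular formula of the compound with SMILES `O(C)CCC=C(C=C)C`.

C8H14O

Heavy atoms from the SMILES: 8 C, 1 O.
Implicit hydrogens by atom environment:
  3 × C: 2 H each → 6
  2 × C: 3 H each → 6
  2 × C: 1 H each → 2
  1 × C: no H
  1 × O: no H
  Total hydrogens = 14.
Molecular formula: C8H14O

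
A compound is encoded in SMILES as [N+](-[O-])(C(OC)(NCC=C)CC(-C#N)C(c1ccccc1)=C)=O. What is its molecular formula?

Heavy atoms from the SMILES: 16 C, 3 N, 3 O.
Implicit hydrogens by atom environment:
  5 × C (aromatic): 1 H each → 5
  4 × C: 2 H each → 8
  3 × C: no H
  2 × C: 1 H each → 2
  2 × O: no H
  1 × C: 3 H
  1 × C (aromatic): no H
  1 × N: 1 H
  1 × N (charge +1): no H
  1 × N: no H
  1 × O (charge -1): no H
  Total hydrogens = 19.
Molecular formula: C16H19N3O3

C16H19N3O3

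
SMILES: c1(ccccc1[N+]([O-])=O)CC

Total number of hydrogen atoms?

Hydrogens are implicit in SMILES; fill each atom to its normal valence:
  4 × C (aromatic): 1 H each → 4
  2 × C (aromatic): no H
  1 × C: 3 H
  1 × C: 2 H
  1 × N (charge +1): no H
  1 × O: no H
  1 × O (charge -1): no H
  Total hydrogens = 9.

9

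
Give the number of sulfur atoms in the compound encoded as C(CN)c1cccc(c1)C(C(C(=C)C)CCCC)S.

1

The symbol for sulfur appears 1 time in the SMILES.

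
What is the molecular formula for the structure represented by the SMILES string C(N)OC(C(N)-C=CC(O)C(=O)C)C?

C9H18N2O3

Heavy atoms from the SMILES: 9 C, 2 N, 3 O.
Implicit hydrogens by atom environment:
  5 × C: 1 H each → 5
  2 × C: 3 H each → 6
  2 × N: 2 H each → 4
  2 × O: no H
  1 × C: 2 H
  1 × C: no H
  1 × O: 1 H
  Total hydrogens = 18.
Molecular formula: C9H18N2O3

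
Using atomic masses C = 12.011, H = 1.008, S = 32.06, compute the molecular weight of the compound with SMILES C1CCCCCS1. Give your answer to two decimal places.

Molecular formula: C6H12S.
M = 6×12.011 + 12×1.008 + 1×32.06 = 116.22 g/mol.

116.22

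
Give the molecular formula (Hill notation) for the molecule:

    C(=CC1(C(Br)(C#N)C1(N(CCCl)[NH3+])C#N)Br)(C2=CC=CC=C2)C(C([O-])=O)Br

Heavy atoms from the SMILES: 3 Br, 17 C, 1 Cl, 4 N, 2 O.
Implicit hydrogens by atom environment:
  7 × C: no H
  5 × C (aromatic): 1 H each → 5
  3 × Br: no H
  3 × N: no H
  2 × C: 2 H each → 4
  2 × C: 1 H each → 2
  1 × C (aromatic): no H
  1 × Cl: no H
  1 × N (charge +1): 3 H
  1 × O: no H
  1 × O (charge -1): no H
  Total hydrogens = 14.
Molecular formula: C17H14Br3ClN4O2

C17H14Br3ClN4O2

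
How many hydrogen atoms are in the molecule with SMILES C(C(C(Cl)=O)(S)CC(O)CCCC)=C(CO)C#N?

18

Hydrogens are implicit in SMILES; fill each atom to its normal valence:
  5 × C: 2 H each → 10
  4 × C: no H
  2 × C: 1 H each → 2
  2 × O: 1 H each → 2
  1 × C: 3 H
  1 × Cl: no H
  1 × N: no H
  1 × O: no H
  1 × S: 1 H
  Total hydrogens = 18.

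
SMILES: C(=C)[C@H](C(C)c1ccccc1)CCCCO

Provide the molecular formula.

Heavy atoms from the SMILES: 15 C, 1 O.
Implicit hydrogens by atom environment:
  5 × C: 2 H each → 10
  5 × C (aromatic): 1 H each → 5
  3 × C: 1 H each → 3
  1 × C: 3 H
  1 × C (aromatic): no H
  1 × O: 1 H
  Total hydrogens = 22.
Molecular formula: C15H22O

C15H22O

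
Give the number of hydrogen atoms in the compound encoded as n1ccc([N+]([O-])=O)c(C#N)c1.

Hydrogens are implicit in SMILES; fill each atom to its normal valence:
  3 × C (aromatic): 1 H each → 3
  2 × C (aromatic): no H
  1 × C: no H
  1 × N (aromatic): no H
  1 × N: no H
  1 × N (charge +1): no H
  1 × O: no H
  1 × O (charge -1): no H
  Total hydrogens = 3.

3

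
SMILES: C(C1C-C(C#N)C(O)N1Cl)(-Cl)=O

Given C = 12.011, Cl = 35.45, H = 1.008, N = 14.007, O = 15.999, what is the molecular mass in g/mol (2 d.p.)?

Molecular formula: C6H6Cl2N2O2.
M = 6×12.011 + 2×35.45 + 6×1.008 + 2×14.007 + 2×15.999 = 209.03 g/mol.

209.03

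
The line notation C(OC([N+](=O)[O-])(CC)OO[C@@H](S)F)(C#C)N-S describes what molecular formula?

Heavy atoms from the SMILES: 7 C, 1 F, 2 N, 5 O, 2 S.
Implicit hydrogens by atom environment:
  4 × O: no H
  3 × C: 1 H each → 3
  2 × C: no H
  2 × S: 1 H each → 2
  1 × C: 3 H
  1 × C: 2 H
  1 × F: no H
  1 × N: 1 H
  1 × N (charge +1): no H
  1 × O (charge -1): no H
  Total hydrogens = 11.
Molecular formula: C7H11FN2O5S2

C7H11FN2O5S2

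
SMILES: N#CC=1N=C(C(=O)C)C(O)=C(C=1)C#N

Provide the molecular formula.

C9H5N3O2

Heavy atoms from the SMILES: 9 C, 3 N, 2 O.
Implicit hydrogens by atom environment:
  4 × C (aromatic): no H
  3 × C: no H
  2 × N: no H
  1 × C: 3 H
  1 × C (aromatic): 1 H
  1 × N (aromatic): no H
  1 × O: 1 H
  1 × O: no H
  Total hydrogens = 5.
Molecular formula: C9H5N3O2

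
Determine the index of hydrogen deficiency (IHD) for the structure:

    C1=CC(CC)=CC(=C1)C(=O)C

5

Molecular formula from the SMILES: C10H12O.
DoU = (2C + 2 + N − H − X)/2 = (2·10 + 2 + 0 − 12 − 0)/2 = 10/2 = 5.
(Structurally: 1 ring(s) + 4 π bond(s) = 5.)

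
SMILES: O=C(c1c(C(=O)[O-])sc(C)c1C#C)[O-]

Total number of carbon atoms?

The symbol for carbon appears 9 times in the SMILES. Lowercase c denotes aromatic carbon and counts toward C.

9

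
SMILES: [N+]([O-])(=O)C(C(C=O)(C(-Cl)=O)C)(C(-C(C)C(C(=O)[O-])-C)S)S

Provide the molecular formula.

Heavy atoms from the SMILES: 11 C, 1 Cl, 1 N, 6 O, 2 S.
Implicit hydrogens by atom environment:
  4 × C: 1 H each → 4
  4 × C: no H
  4 × O: no H
  3 × C: 3 H each → 9
  2 × O (charge -1): no H
  2 × S: 1 H each → 2
  1 × Cl: no H
  1 × N (charge +1): no H
  Total hydrogens = 15.
Net charge -1.
Molecular formula: C11H15ClNO6S2-

C11H15ClNO6S2-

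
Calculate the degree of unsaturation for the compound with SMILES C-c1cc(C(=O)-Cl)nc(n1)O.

Molecular formula from the SMILES: C6H5ClN2O2.
DoU = (2C + 2 + N − H − X)/2 = (2·6 + 2 + 2 − 5 − 1)/2 = 10/2 = 5.
(Structurally: 1 ring(s) + 4 π bond(s) = 5.)

5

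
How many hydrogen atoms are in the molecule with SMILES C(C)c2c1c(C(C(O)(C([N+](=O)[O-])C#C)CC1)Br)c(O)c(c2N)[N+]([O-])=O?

Hydrogens are implicit in SMILES; fill each atom to its normal valence:
  6 × C (aromatic): no H
  3 × C: 2 H each → 6
  3 × C: 1 H each → 3
  2 × C: no H
  2 × N (charge +1): no H
  2 × O: 1 H each → 2
  2 × O: no H
  2 × O (charge -1): no H
  1 × Br: no H
  1 × C: 3 H
  1 × N: 2 H
  Total hydrogens = 16.

16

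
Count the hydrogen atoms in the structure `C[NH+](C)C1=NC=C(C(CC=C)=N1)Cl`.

Hydrogens are implicit in SMILES; fill each atom to its normal valence:
  3 × C (aromatic): no H
  2 × C: 3 H each → 6
  2 × C: 2 H each → 4
  2 × N (aromatic): no H
  1 × C (aromatic): 1 H
  1 × C: 1 H
  1 × Cl: no H
  1 × N (charge +1): 1 H
  Total hydrogens = 13.

13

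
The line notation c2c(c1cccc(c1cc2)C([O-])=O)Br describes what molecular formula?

C11H6BrO2-

Heavy atoms from the SMILES: 1 Br, 11 C, 2 O.
Implicit hydrogens by atom environment:
  6 × C (aromatic): 1 H each → 6
  4 × C (aromatic): no H
  1 × Br: no H
  1 × C: no H
  1 × O: no H
  1 × O (charge -1): no H
  Total hydrogens = 6.
Net charge -1.
Molecular formula: C11H6BrO2-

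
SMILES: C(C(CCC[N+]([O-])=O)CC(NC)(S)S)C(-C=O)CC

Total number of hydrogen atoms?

24

Hydrogens are implicit in SMILES; fill each atom to its normal valence:
  6 × C: 2 H each → 12
  3 × C: 1 H each → 3
  2 × C: 3 H each → 6
  2 × O: no H
  2 × S: 1 H each → 2
  1 × C: no H
  1 × N: 1 H
  1 × N (charge +1): no H
  1 × O (charge -1): no H
  Total hydrogens = 24.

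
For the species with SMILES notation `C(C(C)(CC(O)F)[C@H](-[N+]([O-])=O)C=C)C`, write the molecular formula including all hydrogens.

Heavy atoms from the SMILES: 9 C, 1 F, 1 N, 3 O.
Implicit hydrogens by atom environment:
  3 × C: 2 H each → 6
  3 × C: 1 H each → 3
  2 × C: 3 H each → 6
  1 × C: no H
  1 × F: no H
  1 × N (charge +1): no H
  1 × O: 1 H
  1 × O: no H
  1 × O (charge -1): no H
  Total hydrogens = 16.
Molecular formula: C9H16FNO3

C9H16FNO3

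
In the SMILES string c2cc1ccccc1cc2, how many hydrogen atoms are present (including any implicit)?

8

Hydrogens are implicit in SMILES; fill each atom to its normal valence:
  8 × C (aromatic): 1 H each → 8
  2 × C (aromatic): no H
  Total hydrogens = 8.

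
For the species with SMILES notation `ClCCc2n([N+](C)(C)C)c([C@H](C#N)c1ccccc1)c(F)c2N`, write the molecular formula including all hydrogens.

Heavy atoms from the SMILES: 17 C, 1 Cl, 1 F, 4 N.
Implicit hydrogens by atom environment:
  5 × C (aromatic): 1 H each → 5
  5 × C (aromatic): no H
  3 × C: 3 H each → 9
  2 × C: 2 H each → 4
  1 × C: 1 H
  1 × C: no H
  1 × Cl: no H
  1 × F: no H
  1 × N: 2 H
  1 × N (aromatic): no H
  1 × N (charge +1): no H
  1 × N: no H
  Total hydrogens = 21.
Net charge +1.
Molecular formula: C17H21ClFN4+

C17H21ClFN4+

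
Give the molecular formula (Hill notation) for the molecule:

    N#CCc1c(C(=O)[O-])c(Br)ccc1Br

C9H4Br2NO2-

Heavy atoms from the SMILES: 2 Br, 9 C, 1 N, 2 O.
Implicit hydrogens by atom environment:
  4 × C (aromatic): no H
  2 × Br: no H
  2 × C (aromatic): 1 H each → 2
  2 × C: no H
  1 × C: 2 H
  1 × N: no H
  1 × O: no H
  1 × O (charge -1): no H
  Total hydrogens = 4.
Net charge -1.
Molecular formula: C9H4Br2NO2-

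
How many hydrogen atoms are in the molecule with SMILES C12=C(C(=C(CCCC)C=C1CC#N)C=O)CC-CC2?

21

Hydrogens are implicit in SMILES; fill each atom to its normal valence:
  8 × C: 2 H each → 16
  5 × C (aromatic): no H
  1 × C: 3 H
  1 × C (aromatic): 1 H
  1 × C: 1 H
  1 × C: no H
  1 × N: no H
  1 × O: no H
  Total hydrogens = 21.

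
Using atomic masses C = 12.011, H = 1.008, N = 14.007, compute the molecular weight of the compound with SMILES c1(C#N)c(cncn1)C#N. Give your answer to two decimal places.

Molecular formula: C6H2N4.
M = 6×12.011 + 2×1.008 + 4×14.007 = 130.11 g/mol.

130.11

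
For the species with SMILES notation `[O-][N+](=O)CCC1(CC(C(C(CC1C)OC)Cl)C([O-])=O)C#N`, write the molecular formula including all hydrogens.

Heavy atoms from the SMILES: 13 C, 1 Cl, 2 N, 5 O.
Implicit hydrogens by atom environment:
  4 × C: 2 H each → 8
  4 × C: 1 H each → 4
  3 × C: no H
  3 × O: no H
  2 × C: 3 H each → 6
  2 × O (charge -1): no H
  1 × Cl: no H
  1 × N (charge +1): no H
  1 × N: no H
  Total hydrogens = 18.
Net charge -1.
Molecular formula: C13H18ClN2O5-

C13H18ClN2O5-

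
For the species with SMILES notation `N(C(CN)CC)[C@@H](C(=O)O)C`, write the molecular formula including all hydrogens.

Heavy atoms from the SMILES: 7 C, 2 N, 2 O.
Implicit hydrogens by atom environment:
  2 × C: 3 H each → 6
  2 × C: 2 H each → 4
  2 × C: 1 H each → 2
  1 × C: no H
  1 × N: 2 H
  1 × N: 1 H
  1 × O: 1 H
  1 × O: no H
  Total hydrogens = 16.
Molecular formula: C7H16N2O2

C7H16N2O2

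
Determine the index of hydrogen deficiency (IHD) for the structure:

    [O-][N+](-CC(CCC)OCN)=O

1

Molecular formula from the SMILES: C6H14N2O3.
DoU = (2C + 2 + N − H − X)/2 = (2·6 + 2 + 2 − 14 − 0)/2 = 2/2 = 1.
(Structurally: 0 ring(s) + 1 π bond(s) = 1.)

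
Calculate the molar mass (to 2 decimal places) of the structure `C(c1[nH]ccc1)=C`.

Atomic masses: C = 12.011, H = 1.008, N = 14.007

93.13

Molecular formula: C6H7N.
M = 6×12.011 + 7×1.008 + 1×14.007 = 93.13 g/mol.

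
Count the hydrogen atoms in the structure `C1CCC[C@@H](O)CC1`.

Hydrogens are implicit in SMILES; fill each atom to its normal valence:
  6 × C: 2 H each → 12
  1 × C: 1 H
  1 × O: 1 H
  Total hydrogens = 14.

14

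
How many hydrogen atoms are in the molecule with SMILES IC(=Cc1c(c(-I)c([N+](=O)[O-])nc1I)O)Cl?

2

Hydrogens are implicit in SMILES; fill each atom to its normal valence:
  5 × C (aromatic): no H
  3 × I: no H
  1 × C: 1 H
  1 × C: no H
  1 × Cl: no H
  1 × N (aromatic): no H
  1 × N (charge +1): no H
  1 × O: 1 H
  1 × O: no H
  1 × O (charge -1): no H
  Total hydrogens = 2.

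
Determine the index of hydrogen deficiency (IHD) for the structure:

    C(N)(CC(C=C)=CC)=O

Molecular formula from the SMILES: C7H11NO.
DoU = (2C + 2 + N − H − X)/2 = (2·7 + 2 + 1 − 11 − 0)/2 = 6/2 = 3.
(Structurally: 0 ring(s) + 3 π bond(s) = 3.)

3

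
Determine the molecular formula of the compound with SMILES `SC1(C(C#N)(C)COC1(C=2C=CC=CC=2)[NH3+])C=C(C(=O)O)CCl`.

C16H18ClN2O3S+

Heavy atoms from the SMILES: 16 C, 1 Cl, 2 N, 3 O, 1 S.
Implicit hydrogens by atom environment:
  6 × C: no H
  5 × C (aromatic): 1 H each → 5
  2 × C: 2 H each → 4
  2 × O: no H
  1 × C: 3 H
  1 × C: 1 H
  1 × C (aromatic): no H
  1 × Cl: no H
  1 × N (charge +1): 3 H
  1 × N: no H
  1 × O: 1 H
  1 × S: 1 H
  Total hydrogens = 18.
Net charge +1.
Molecular formula: C16H18ClN2O3S+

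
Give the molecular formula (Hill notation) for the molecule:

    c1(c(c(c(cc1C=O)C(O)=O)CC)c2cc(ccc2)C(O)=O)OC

C18H16O6

Heavy atoms from the SMILES: 18 C, 6 O.
Implicit hydrogens by atom environment:
  7 × C (aromatic): no H
  5 × C (aromatic): 1 H each → 5
  4 × O: no H
  2 × C: 3 H each → 6
  2 × C: no H
  2 × O: 1 H each → 2
  1 × C: 2 H
  1 × C: 1 H
  Total hydrogens = 16.
Molecular formula: C18H16O6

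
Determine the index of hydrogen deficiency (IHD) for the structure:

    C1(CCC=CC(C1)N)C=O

3

Molecular formula from the SMILES: C8H13NO.
DoU = (2C + 2 + N − H − X)/2 = (2·8 + 2 + 1 − 13 − 0)/2 = 6/2 = 3.
(Structurally: 1 ring(s) + 2 π bond(s) = 3.)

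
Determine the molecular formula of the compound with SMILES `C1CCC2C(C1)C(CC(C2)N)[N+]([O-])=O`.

Heavy atoms from the SMILES: 10 C, 2 N, 2 O.
Implicit hydrogens by atom environment:
  6 × C: 2 H each → 12
  4 × C: 1 H each → 4
  1 × N: 2 H
  1 × N (charge +1): no H
  1 × O: no H
  1 × O (charge -1): no H
  Total hydrogens = 18.
Molecular formula: C10H18N2O2

C10H18N2O2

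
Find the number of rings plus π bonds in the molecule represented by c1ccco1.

3

Molecular formula from the SMILES: C4H4O.
DoU = (2C + 2 + N − H − X)/2 = (2·4 + 2 + 0 − 4 − 0)/2 = 6/2 = 3.
(Structurally: 1 ring(s) + 2 π bond(s) = 3.)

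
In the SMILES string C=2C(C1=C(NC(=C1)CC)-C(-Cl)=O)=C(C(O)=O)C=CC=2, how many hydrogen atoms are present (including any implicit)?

Hydrogens are implicit in SMILES; fill each atom to its normal valence:
  5 × C (aromatic): 1 H each → 5
  5 × C (aromatic): no H
  2 × C: no H
  2 × O: no H
  1 × C: 3 H
  1 × C: 2 H
  1 × Cl: no H
  1 × N (aromatic): 1 H
  1 × O: 1 H
  Total hydrogens = 12.

12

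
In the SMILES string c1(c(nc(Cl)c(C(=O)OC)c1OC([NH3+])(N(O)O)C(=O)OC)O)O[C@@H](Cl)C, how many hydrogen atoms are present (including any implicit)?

Hydrogens are implicit in SMILES; fill each atom to its normal valence:
  6 × O: no H
  5 × C (aromatic): no H
  3 × C: 3 H each → 9
  3 × C: no H
  3 × O: 1 H each → 3
  2 × Cl: no H
  1 × C: 1 H
  1 × N (charge +1): 3 H
  1 × N (aromatic): no H
  1 × N: no H
  Total hydrogens = 16.

16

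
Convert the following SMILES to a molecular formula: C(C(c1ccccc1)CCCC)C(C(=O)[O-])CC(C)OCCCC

Heavy atoms from the SMILES: 21 C, 3 O.
Implicit hydrogens by atom environment:
  8 × C: 2 H each → 16
  5 × C (aromatic): 1 H each → 5
  3 × C: 3 H each → 9
  3 × C: 1 H each → 3
  2 × O: no H
  1 × C: no H
  1 × C (aromatic): no H
  1 × O (charge -1): no H
  Total hydrogens = 33.
Net charge -1.
Molecular formula: C21H33O3-

C21H33O3-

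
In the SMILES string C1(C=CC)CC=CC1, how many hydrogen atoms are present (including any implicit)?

Hydrogens are implicit in SMILES; fill each atom to its normal valence:
  5 × C: 1 H each → 5
  2 × C: 2 H each → 4
  1 × C: 3 H
  Total hydrogens = 12.

12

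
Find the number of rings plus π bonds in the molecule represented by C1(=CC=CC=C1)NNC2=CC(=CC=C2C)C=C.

9

Molecular formula from the SMILES: C15H16N2.
DoU = (2C + 2 + N − H − X)/2 = (2·15 + 2 + 2 − 16 − 0)/2 = 18/2 = 9.
(Structurally: 2 ring(s) + 7 π bond(s) = 9.)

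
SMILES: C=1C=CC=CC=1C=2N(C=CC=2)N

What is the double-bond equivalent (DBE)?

7

Molecular formula from the SMILES: C10H10N2.
DoU = (2C + 2 + N − H − X)/2 = (2·10 + 2 + 2 − 10 − 0)/2 = 14/2 = 7.
(Structurally: 2 ring(s) + 5 π bond(s) = 7.)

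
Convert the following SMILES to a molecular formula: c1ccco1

C4H4O

Heavy atoms from the SMILES: 4 C, 1 O.
Implicit hydrogens by atom environment:
  4 × C (aromatic): 1 H each → 4
  1 × O (aromatic): no H
  Total hydrogens = 4.
Molecular formula: C4H4O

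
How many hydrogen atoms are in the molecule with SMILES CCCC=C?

10

Hydrogens are implicit in SMILES; fill each atom to its normal valence:
  3 × C: 2 H each → 6
  1 × C: 3 H
  1 × C: 1 H
  Total hydrogens = 10.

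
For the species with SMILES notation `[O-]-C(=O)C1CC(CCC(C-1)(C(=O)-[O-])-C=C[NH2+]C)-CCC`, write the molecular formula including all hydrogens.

C15H24NO4-

Heavy atoms from the SMILES: 15 C, 1 N, 4 O.
Implicit hydrogens by atom environment:
  6 × C: 2 H each → 12
  4 × C: 1 H each → 4
  3 × C: no H
  2 × C: 3 H each → 6
  2 × O: no H
  2 × O (charge -1): no H
  1 × N (charge +1): 2 H
  Total hydrogens = 24.
Net charge -1.
Molecular formula: C15H24NO4-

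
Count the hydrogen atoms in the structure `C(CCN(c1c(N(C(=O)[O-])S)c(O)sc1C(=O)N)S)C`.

14

Hydrogens are implicit in SMILES; fill each atom to its normal valence:
  4 × C (aromatic): no H
  3 × C: 2 H each → 6
  2 × C: no H
  2 × N: no H
  2 × O: no H
  2 × S: 1 H each → 2
  1 × C: 3 H
  1 × N: 2 H
  1 × O: 1 H
  1 × O (charge -1): no H
  1 × S (aromatic): no H
  Total hydrogens = 14.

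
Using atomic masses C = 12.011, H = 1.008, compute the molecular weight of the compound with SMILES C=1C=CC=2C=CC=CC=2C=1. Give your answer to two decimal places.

Molecular formula: C10H8.
M = 10×12.011 + 8×1.008 = 128.17 g/mol.

128.17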